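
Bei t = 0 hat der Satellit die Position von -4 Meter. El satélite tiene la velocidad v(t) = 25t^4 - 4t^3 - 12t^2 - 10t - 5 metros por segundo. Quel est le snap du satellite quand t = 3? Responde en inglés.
Starting from velocity v(t) = 25·t^4 - 4·t^3 - 12·t^2 - 10·t - 5, we take 3 derivatives. The derivative of velocity gives acceleration: a(t) = 100·t^3 - 12·t^2 - 24·t - 10. Differentiating acceleration, we get jerk: j(t) = 300·t^2 - 24·t - 24. The derivative of jerk gives snap: s(t) = 600·t - 24. From the given snap equation s(t) = 600·t - 24, we substitute t = 3 to get s = 1776.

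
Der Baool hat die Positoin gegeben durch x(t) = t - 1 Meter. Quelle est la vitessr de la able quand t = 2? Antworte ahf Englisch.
Starting from position x(t) = t - 1, we take 1 derivative. Taking d/dt of x(t), we find v(t) = 1. From the given velocity equation v(t) = 1, we substitute t = 2 to get v = 1.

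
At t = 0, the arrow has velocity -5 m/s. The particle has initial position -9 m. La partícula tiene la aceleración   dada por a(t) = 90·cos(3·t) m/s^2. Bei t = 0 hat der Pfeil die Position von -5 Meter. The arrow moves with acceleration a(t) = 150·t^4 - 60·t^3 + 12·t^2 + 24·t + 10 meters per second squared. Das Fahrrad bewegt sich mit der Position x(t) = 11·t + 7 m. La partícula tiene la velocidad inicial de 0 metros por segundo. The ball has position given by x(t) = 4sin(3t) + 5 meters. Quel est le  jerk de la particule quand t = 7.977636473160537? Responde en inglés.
Starting from acceleration a(t) = 90·cos(3·t), we take 1 derivative. Differentiating acceleration, we get jerk: j(t) = -270·sin(3·t). We have jerk j(t) = -270·sin(3·t). Substituting t = 7.977636473160537: j(7.977636473160537) = 251.634094440495.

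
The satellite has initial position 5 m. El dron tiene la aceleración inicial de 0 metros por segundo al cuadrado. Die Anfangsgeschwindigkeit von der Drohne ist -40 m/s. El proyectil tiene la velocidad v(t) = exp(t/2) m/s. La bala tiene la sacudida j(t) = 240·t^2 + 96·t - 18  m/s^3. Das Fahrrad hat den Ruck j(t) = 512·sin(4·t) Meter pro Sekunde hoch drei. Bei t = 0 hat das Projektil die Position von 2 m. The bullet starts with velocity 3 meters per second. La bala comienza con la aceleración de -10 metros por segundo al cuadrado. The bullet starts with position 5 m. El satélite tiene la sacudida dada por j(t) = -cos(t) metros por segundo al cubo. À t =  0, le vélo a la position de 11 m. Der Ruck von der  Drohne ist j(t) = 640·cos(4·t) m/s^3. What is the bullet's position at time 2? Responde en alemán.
Wir müssen unsere Gleichung für den Ruck j(t) = 240·t^2 + 96·t - 18 3-mal integrieren. Durch Integration von dem Ruck und Verwendung der Anfangsbedingung a(0) = -10, erhalten wir a(t) = 80·t^3 + 48·t^2 - 18·t - 10. Die Stammfunktion von der Beschleunigung, mit v(0) = 3, ergibt die Geschwindigkeit: v(t) = 20·t^4 + 16·t^3 - 9·t^2 - 10·t + 3. Mit ∫v(t)dt und Anwendung von x(0) = 5, finden wir x(t) = 4·t^5 + 4·t^4 - 3·t^3 - 5·t^2 + 3·t + 5. Wir haben die Position x(t) = 4·t^5 + 4·t^4 - 3·t^3 - 5·t^2 + 3·t + 5. Durch Einsetzen von t = 2: x(2) = 159.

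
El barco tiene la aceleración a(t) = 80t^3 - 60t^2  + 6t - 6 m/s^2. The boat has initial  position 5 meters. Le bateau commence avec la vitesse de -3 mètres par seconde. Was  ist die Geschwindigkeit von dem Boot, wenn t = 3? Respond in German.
Wir müssen das Integral unserer Gleichung für die Beschleunigung a(t) = 80·t^3 - 60·t^2 + 6·t - 6 1-mal finden. Durch Integration von der Beschleunigung und Verwendung der Anfangsbedingung v(0) = -3, erhalten wir v(t) = 20·t^4 - 20·t^3 + 3·t^2 - 6·t - 3. Wir haben die Geschwindigkeit v(t) = 20·t^4 - 20·t^3 + 3·t^2 - 6·t - 3. Durch Einsetzen von t = 3: v(3) = 1086.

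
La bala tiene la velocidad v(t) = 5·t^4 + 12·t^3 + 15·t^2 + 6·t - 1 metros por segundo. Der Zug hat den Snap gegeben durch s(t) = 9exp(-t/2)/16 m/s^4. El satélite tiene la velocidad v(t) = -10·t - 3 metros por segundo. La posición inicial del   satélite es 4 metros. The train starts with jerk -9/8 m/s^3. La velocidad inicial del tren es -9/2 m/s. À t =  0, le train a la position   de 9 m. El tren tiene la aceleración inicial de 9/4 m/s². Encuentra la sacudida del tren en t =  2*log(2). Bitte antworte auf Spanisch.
Debemos encontrar la integral de nuestra ecuación del snap s(t) = 9·exp(-t/2)/16 1 vez. La integral del snap es la sacudida. Usando j(0) = -9/8, obtenemos j(t) = -9·exp(-t/2)/8. Tenemos la sacudida j(t) = -9·exp(-t/2)/8. Sustituyendo t = 2*log(2): j(2*log(2)) = -9/16.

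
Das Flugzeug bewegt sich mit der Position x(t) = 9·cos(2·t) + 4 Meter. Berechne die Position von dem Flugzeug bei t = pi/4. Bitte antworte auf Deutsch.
Aus der Gleichung für die Position x(t) = 9·cos(2·t) + 4, setzen wir t = pi/4 ein und erhalten x = 4.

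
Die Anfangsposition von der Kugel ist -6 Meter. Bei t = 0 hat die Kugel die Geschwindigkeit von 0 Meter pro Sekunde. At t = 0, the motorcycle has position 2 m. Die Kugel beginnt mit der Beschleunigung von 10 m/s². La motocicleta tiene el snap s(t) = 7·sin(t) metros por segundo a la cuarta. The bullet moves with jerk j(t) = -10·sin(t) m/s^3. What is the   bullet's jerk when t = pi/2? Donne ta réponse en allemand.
Mit j(t) = -10·sin(t) und Einsetzen von t = pi/2, finden wir j = -10.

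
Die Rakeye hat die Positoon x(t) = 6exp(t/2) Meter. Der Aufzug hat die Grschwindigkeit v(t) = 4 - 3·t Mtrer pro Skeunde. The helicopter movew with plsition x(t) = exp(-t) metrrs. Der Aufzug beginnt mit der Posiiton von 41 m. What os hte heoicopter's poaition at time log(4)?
From the given position equation x(t) = exp(-t), we substitute t = log(4) to get x = 1/4.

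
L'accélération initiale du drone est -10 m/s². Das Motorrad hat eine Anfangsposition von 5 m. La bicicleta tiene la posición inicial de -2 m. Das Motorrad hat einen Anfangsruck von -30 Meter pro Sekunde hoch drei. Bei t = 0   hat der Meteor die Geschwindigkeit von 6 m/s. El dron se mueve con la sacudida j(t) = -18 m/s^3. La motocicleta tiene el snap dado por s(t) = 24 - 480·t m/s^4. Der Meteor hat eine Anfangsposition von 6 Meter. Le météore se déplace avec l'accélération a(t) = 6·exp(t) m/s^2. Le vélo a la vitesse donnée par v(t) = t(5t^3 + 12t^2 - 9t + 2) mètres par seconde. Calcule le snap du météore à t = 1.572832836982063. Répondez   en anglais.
To solve this, we need to take 2 derivatives of our acceleration equation a(t) = 6·exp(t). Taking d/dt of a(t), we find j(t) = 6·exp(t). Taking d/dt of j(t), we find s(t) = 6·exp(t). From the given snap equation s(t) = 6·exp(t), we substitute t = 1.572832836982063 to get s = 28.9217036961345.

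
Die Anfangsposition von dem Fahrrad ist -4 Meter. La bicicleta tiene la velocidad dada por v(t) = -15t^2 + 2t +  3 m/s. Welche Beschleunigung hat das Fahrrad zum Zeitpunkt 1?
Wir müssen unsere Gleichung für die Geschwindigkeit v(t) = -15·t^2 + 2·t + 3 1-mal ableiten. Mit d/dt von v(t) finden wir a(t) = 2 - 30·t. Mit a(t) = 2 - 30·t und Einsetzen von t = 1, finden wir a = -28.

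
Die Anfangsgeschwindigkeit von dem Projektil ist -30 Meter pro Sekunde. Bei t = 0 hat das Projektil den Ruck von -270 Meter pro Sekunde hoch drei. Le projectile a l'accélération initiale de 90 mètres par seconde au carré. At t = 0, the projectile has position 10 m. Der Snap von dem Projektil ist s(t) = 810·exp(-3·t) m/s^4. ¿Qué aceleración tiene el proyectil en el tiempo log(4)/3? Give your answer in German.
Ausgehend von dem Snap s(t) = 810·exp(-3·t), nehmen wir 2 Integrale. Das Integral von dem Snap, mit j(0) = -270, ergibt den Ruck: j(t) = -270·exp(-3·t). Mit ∫j(t)dt und Anwendung von a(0) = 90, finden wir a(t) = 90·exp(-3·t). Mit a(t) = 90·exp(-3·t) und Einsetzen von t = log(4)/3, finden wir a = 45/2.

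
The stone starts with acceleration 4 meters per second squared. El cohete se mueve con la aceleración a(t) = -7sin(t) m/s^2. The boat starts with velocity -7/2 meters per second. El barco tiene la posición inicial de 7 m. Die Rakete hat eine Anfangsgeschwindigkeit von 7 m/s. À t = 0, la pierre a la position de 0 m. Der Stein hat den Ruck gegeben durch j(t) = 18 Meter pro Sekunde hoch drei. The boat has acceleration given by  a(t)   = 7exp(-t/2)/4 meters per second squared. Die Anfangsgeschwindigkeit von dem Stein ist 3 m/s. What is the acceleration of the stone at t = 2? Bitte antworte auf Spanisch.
Para resolver esto, necesitamos tomar 1 antiderivada de nuestra ecuación de la sacudida j(t) = 18. La antiderivada de la sacudida es la aceleración. Usando a(0) = 4, obtenemos a(t) = 18·t + 4. De la ecuación de la aceleración a(t) = 18·t + 4, sustituimos t = 2 para obtener a = 40.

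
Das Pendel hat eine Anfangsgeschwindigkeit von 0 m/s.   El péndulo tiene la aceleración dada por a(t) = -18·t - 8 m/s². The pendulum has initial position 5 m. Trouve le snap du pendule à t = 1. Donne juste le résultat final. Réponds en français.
La réponse est 0.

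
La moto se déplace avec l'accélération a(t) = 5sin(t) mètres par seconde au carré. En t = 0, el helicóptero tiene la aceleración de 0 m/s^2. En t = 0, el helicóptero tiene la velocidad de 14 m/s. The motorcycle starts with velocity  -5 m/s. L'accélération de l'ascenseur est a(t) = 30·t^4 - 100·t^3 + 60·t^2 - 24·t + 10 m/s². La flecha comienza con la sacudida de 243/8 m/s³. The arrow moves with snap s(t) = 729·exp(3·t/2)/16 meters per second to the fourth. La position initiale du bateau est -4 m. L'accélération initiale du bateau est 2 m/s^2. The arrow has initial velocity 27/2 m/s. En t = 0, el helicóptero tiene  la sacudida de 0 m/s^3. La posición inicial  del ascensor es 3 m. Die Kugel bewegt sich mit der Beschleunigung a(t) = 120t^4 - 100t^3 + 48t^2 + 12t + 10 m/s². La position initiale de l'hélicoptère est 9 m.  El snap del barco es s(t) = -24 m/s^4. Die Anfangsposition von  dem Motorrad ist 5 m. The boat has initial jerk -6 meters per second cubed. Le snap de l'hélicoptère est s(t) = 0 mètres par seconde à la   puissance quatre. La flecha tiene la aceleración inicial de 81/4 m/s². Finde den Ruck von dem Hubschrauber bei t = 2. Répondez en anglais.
We need to integrate our snap equation s(t) = 0 1 time. The integral of snap is jerk. Using j(0) = 0, we get j(t) = 0. Using j(t) = 0 and substituting t = 2, we find j = 0.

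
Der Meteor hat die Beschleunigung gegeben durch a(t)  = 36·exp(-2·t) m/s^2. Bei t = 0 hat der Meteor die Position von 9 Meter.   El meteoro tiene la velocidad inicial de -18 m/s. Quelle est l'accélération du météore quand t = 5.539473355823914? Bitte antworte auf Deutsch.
Wir haben die Beschleunigung a(t) = 36·exp(-2·t). Durch Einsetzen von t = 5.539473355823914: a(5.539473355823914) = 0.000555618987339033.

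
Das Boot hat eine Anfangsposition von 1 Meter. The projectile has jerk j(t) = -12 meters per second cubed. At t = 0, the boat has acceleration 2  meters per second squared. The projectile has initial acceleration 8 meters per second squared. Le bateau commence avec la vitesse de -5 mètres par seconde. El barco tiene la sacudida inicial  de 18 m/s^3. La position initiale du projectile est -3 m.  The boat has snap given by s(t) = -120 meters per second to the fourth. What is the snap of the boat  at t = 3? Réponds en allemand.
Wir haben den Snap s(t) = -120. Durch Einsetzen von t = 3: s(3) = -120.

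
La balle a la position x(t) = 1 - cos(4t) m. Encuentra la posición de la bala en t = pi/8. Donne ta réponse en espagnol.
De la ecuación de la posición x(t) = 1 - cos(4·t), sustituimos t = pi/8 para obtener x = 1.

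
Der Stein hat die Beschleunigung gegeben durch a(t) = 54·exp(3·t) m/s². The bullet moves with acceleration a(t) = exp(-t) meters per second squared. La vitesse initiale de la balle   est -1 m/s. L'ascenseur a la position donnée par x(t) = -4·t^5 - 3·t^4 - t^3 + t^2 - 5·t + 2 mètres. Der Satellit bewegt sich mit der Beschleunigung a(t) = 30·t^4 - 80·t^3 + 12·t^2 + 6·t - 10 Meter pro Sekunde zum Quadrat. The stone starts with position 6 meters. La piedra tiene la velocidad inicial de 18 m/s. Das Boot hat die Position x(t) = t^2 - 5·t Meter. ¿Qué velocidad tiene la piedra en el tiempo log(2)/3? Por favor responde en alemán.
Ausgehend von der Beschleunigung a(t) = 54·exp(3·t), nehmen wir 1 Stammfunktion. Mit ∫a(t)dt und Anwendung von v(0) = 18, finden wir v(t) = 18·exp(3·t). Mit v(t) = 18·exp(3·t) und Einsetzen von t = log(2)/3, finden wir v = 36.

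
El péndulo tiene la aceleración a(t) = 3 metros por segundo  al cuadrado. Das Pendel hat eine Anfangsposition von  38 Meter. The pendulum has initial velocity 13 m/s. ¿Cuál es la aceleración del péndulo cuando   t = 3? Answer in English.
Using a(t) = 3 and substituting t = 3, we find a = 3.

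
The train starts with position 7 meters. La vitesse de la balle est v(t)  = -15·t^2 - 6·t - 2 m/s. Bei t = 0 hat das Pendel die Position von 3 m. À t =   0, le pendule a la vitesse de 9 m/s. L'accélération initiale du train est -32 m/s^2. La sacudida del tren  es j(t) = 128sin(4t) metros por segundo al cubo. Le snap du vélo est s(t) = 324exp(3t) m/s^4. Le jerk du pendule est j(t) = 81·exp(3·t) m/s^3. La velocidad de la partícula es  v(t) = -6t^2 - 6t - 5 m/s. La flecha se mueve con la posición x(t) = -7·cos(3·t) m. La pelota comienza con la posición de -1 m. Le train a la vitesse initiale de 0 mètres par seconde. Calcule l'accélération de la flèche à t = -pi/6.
En partant de la position x(t) = -7·cos(3·t), nous prenons 2 dérivées. La dérivée de la position donne la vitesse: v(t) = 21·sin(3·t). En dérivant la vitesse, nous obtenons l'accélération: a(t) = 63·cos(3·t). Nous avons l'accélération a(t) = 63·cos(3·t). En substituant t = -pi/6: a(-pi/6) = 0.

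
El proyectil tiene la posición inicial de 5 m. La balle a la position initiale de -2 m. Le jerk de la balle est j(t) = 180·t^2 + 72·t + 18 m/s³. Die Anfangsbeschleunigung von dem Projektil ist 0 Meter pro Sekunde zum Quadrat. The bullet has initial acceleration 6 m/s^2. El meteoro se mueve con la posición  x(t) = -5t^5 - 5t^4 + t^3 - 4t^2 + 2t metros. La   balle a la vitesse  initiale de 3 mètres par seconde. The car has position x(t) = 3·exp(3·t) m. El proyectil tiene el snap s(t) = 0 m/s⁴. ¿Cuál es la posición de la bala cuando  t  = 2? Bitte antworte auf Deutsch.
Ausgehend von dem Ruck j(t) = 180·t^2 + 72·t + 18, nehmen wir 3 Stammfunktionen. Die Stammfunktion von dem Ruck, mit a(0) = 6, ergibt die Beschleunigung: a(t) = 60·t^3 + 36·t^2 + 18·t + 6. Durch Integration von der Beschleunigung und Verwendung der Anfangsbedingung v(0) = 3, erhalten wir v(t) = 15·t^4 + 12·t^3 + 9·t^2 + 6·t + 3. Mit ∫v(t)dt und Anwendung von x(0) = -2, finden wir x(t) = 3·t^5 + 3·t^4 + 3·t^3 + 3·t^2 + 3·t - 2. Aus der Gleichung für die Position x(t) = 3·t^5 + 3·t^4 + 3·t^3 + 3·t^2 + 3·t - 2, setzen wir t = 2 ein und erhalten x = 184.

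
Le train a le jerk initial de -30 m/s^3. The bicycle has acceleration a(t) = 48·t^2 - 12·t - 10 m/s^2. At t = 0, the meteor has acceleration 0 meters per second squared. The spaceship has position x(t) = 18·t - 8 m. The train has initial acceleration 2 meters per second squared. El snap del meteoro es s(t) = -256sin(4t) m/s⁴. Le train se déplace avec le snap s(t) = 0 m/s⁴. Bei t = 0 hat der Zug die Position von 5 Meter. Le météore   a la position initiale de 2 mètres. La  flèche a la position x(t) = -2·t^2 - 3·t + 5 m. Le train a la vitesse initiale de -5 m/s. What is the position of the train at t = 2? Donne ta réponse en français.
Nous devons intégrer notre équation du snap s(t) = 0 4 fois. L'intégrale du snap est le jerk. En utilisant j(0) = -30, nous obtenons j(t) = -30. En prenant ∫j(t)dt et en appliquant a(0) = 2, nous trouvons a(t) = 2 - 30·t. En prenant ∫a(t)dt et en appliquant v(0) = -5, nous trouvons v(t) = -15·t^2 + 2·t - 5. En prenant ∫v(t)dt et en appliquant x(0) = 5, nous trouvons x(t) = -5·t^3 + t^2 - 5·t + 5. De l'équation de la position x(t) = -5·t^3 + t^2 - 5·t + 5, nous substituons t = 2 pour obtenir x = -41.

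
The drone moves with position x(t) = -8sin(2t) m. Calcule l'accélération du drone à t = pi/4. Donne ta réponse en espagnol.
Debemos derivar nuestra ecuación de la posición x(t) = -8·sin(2·t) 2 veces. La derivada de la posición da la velocidad: v(t) = -16·cos(2·t). Tomando d/dt de v(t), encontramos a(t) = 32·sin(2·t). Usando a(t) = 32·sin(2·t) y sustituyendo t = pi/4, encontramos a = 32.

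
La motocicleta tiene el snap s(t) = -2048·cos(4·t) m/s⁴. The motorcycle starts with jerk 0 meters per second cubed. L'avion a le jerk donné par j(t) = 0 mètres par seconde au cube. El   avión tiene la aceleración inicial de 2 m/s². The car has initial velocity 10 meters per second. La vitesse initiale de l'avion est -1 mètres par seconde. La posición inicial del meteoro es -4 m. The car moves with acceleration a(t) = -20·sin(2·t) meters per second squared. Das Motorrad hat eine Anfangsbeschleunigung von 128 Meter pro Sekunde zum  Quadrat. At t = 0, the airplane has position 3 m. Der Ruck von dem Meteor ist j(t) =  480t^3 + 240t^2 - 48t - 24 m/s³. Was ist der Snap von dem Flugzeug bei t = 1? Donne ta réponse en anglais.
Starting from jerk j(t) = 0, we take 1 derivative. The derivative of jerk gives snap: s(t) = 0. Using s(t) = 0 and substituting t = 1, we find s = 0.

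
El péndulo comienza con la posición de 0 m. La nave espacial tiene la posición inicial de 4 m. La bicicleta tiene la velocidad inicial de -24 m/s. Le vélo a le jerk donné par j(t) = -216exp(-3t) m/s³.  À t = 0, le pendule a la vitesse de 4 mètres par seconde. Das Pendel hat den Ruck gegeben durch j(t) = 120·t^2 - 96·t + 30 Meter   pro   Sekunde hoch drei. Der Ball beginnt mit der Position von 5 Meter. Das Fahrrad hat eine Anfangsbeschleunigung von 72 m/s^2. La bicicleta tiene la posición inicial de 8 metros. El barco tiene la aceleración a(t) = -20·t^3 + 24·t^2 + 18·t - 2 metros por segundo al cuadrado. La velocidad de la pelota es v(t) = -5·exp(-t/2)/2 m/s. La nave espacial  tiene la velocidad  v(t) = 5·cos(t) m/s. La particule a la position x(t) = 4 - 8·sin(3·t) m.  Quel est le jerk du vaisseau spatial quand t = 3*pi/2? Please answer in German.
Ausgehend von der Geschwindigkeit v(t) = 5·cos(t), nehmen wir 2 Ableitungen. Mit d/dt von v(t) finden wir a(t) = -5·sin(t). Mit d/dt von a(t) finden wir j(t) = -5·cos(t). Aus der Gleichung für den Ruck j(t) = -5·cos(t), setzen wir t = 3*pi/2 ein und erhalten j = 0.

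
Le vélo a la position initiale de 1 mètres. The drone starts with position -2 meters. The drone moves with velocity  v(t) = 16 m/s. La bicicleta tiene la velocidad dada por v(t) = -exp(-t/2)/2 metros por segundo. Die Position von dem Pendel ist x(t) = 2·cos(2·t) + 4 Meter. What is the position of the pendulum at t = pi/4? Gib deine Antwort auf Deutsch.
Mit x(t) = 2·cos(2·t) + 4 und Einsetzen von t = pi/4, finden wir x = 4.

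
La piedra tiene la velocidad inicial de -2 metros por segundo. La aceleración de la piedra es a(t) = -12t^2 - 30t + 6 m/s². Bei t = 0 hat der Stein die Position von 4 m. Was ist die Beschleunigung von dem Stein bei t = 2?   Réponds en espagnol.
Usando a(t) = -12·t^2 - 30·t + 6 y sustituyendo t = 2, encontramos a = -102.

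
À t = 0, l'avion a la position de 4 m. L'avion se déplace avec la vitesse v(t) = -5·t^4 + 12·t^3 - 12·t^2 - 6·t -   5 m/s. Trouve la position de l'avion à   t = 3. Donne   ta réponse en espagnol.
Partiendo de la velocidad v(t) = -5·t^4 + 12·t^3 - 12·t^2 - 6·t - 5, tomamos 1 antiderivada. Integrando la velocidad y usando la condición inicial x(0) = 4, obtenemos x(t) = -t^5 + 3·t^4 - 4·t^3 - 3·t^2 - 5·t + 4. Tenemos la posición x(t) = -t^5 + 3·t^4 - 4·t^3 - 3·t^2 - 5·t + 4. Sustituyendo t = 3: x(3) = -146.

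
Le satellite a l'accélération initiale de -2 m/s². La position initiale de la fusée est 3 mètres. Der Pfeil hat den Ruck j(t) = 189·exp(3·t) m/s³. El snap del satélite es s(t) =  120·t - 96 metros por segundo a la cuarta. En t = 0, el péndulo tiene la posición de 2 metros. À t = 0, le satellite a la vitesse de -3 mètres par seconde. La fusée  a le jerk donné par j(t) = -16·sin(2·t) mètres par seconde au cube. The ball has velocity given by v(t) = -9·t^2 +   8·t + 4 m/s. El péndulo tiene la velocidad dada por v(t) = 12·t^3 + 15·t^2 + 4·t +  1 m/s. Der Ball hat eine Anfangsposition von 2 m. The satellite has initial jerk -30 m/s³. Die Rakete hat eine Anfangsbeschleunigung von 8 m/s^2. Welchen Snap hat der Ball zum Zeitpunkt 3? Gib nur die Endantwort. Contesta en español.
La respuesta es 0.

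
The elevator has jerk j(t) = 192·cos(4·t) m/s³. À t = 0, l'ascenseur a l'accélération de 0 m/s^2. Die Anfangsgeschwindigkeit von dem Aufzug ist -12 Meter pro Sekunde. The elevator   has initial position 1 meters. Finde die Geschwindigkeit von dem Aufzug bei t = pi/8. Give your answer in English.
Starting from jerk j(t) = 192·cos(4·t), we take 2 antiderivatives. Integrating jerk and using the initial condition a(0) = 0, we get a(t) = 48·sin(4·t). Finding the integral of a(t) and using v(0) = -12: v(t) = -12·cos(4·t). Using v(t) = -12·cos(4·t) and substituting t = pi/8, we find v = 0.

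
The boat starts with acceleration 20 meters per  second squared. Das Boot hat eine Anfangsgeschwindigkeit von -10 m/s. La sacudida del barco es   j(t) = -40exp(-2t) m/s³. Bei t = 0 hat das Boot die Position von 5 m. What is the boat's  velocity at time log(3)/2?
We need to integrate our jerk equation j(t) = -40·exp(-2·t) 2 times. Taking ∫j(t)dt and applying a(0) = 20, we find a(t) = 20·exp(-2·t). The integral of acceleration is velocity. Using v(0) = -10, we get v(t) = -10·exp(-2·t). From the given velocity equation v(t) = -10·exp(-2·t), we substitute t = log(3)/2 to get v = -10/3.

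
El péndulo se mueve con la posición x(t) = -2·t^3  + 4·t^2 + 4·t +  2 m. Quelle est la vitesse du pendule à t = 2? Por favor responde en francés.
En partant de la position x(t) = -2·t^3 + 4·t^2 + 4·t + 2, nous prenons 1 dérivée. La dérivée de la position donne la vitesse: v(t) = -6·t^2 + 8·t + 4. En utilisant v(t) = -6·t^2 + 8·t + 4 et en substituant t = 2, nous trouvons v = -4.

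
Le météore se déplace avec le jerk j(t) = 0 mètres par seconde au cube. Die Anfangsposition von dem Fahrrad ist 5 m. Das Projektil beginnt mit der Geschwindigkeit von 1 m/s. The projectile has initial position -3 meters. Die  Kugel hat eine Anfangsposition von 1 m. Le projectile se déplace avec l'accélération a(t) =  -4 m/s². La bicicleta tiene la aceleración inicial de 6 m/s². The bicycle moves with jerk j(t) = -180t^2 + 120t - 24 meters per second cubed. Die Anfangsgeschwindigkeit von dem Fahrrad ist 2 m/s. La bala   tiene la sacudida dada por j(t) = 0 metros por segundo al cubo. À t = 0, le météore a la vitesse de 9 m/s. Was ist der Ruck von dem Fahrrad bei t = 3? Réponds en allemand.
Wir haben den Ruck j(t) = -180·t^2 + 120·t - 24. Durch Einsetzen von t = 3: j(3) = -1284.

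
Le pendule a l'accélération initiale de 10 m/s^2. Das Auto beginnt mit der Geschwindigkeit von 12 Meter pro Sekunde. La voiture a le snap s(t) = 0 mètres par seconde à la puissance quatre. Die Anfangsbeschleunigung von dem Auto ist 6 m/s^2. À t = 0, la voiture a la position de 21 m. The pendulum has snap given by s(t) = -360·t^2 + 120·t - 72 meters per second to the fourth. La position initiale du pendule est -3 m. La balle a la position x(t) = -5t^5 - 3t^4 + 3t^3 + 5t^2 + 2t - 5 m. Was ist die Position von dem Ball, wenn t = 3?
Wir haben die Position x(t) = -5·t^5 - 3·t^4 + 3·t^3 + 5·t^2 + 2·t - 5. Durch Einsetzen von t = 3: x(3) = -1331.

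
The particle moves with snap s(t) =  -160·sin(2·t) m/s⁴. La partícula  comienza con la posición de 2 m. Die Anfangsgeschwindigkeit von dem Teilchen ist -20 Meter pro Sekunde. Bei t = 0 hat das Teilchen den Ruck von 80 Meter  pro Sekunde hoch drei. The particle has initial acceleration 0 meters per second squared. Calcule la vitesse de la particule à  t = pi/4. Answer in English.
Starting from snap s(t) = -160·sin(2·t), we take 3 integrals. Integrating snap and using the initial condition j(0) = 80, we get j(t) = 80·cos(2·t). Taking ∫j(t)dt and applying a(0) = 0, we find a(t) = 40·sin(2·t). Integrating acceleration and using the initial condition v(0) = -20, we get v(t) = -20·cos(2·t). Using v(t) = -20·cos(2·t) and substituting t = pi/4, we find v = 0.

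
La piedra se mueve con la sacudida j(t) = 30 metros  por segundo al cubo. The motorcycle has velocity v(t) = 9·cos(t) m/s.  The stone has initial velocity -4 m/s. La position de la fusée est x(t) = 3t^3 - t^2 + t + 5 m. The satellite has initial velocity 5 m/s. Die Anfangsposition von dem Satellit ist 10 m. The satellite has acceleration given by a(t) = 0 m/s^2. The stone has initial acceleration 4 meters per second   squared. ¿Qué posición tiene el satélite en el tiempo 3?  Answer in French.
Pour résoudre ceci, nous devons prendre 2 intégrales de notre équation de l'accélération a(t) = 0. En intégrant l'accélération et en utilisant la condition initiale v(0) = 5, nous obtenons v(t) = 5. L'intégrale de la vitesse, avec x(0) = 10, donne la position: x(t) = 5·t + 10. De l'équation de la position x(t) = 5·t + 10, nous substituons t = 3 pour obtenir x = 25.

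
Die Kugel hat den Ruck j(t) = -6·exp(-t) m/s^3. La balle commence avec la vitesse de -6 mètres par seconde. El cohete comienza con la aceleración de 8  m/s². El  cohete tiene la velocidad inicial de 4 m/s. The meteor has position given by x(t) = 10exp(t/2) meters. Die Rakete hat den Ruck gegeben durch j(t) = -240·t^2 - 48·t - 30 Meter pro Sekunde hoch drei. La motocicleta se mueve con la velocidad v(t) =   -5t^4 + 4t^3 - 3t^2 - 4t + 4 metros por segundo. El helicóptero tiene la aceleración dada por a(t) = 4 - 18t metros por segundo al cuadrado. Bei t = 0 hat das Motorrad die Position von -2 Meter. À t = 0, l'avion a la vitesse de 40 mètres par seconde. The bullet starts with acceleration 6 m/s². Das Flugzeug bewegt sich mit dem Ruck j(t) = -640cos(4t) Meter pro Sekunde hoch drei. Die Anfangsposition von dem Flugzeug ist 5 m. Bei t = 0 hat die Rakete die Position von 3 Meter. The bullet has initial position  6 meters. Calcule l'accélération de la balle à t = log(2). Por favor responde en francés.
Nous devons trouver la primitive de notre équation du jerk j(t) = -6·exp(-t) 1 fois. La primitive du jerk est l'accélération. En utilisant a(0) = 6, nous obtenons a(t) = 6·exp(-t). Nous avons l'accélération a(t) = 6·exp(-t). En substituant t = log(2): a(log(2)) = 3.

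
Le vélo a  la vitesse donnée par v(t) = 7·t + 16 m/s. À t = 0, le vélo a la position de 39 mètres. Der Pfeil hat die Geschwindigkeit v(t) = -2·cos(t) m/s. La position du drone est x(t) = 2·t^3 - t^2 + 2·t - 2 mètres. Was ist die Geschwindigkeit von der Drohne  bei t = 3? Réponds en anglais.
We must differentiate our position equation x(t) = 2·t^3 - t^2 + 2·t - 2 1 time. Taking d/dt of x(t), we find v(t) = 6·t^2 - 2·t + 2. We have velocity v(t) = 6·t^2 - 2·t + 2. Substituting t = 3: v(3) = 50.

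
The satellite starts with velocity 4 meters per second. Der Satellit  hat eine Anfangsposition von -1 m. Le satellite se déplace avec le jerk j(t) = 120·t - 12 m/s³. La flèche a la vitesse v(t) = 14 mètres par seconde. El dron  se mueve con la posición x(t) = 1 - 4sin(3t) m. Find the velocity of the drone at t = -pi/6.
To solve this, we need to take 1 derivative of our position equation x(t) = 1 - 4·sin(3·t). Taking d/dt of x(t), we find v(t) = -12·cos(3·t). We have velocity v(t) = -12·cos(3·t). Substituting t = -pi/6: v(-pi/6) = 0.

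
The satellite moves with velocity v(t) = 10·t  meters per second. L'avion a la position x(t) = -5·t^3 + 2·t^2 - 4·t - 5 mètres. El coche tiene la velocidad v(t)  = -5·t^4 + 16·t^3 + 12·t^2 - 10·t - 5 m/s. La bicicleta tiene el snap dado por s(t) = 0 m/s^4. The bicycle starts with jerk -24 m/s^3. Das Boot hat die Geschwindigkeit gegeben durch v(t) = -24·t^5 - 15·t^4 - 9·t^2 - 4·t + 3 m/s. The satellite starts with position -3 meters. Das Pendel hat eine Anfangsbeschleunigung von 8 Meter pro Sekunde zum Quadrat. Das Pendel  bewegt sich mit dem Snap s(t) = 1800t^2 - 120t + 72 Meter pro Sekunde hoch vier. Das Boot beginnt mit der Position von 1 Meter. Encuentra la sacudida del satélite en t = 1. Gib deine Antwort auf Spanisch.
Para resolver esto, necesitamos tomar 2 derivadas de nuestra ecuación de la velocidad v(t) = 10·t. Tomando d/dt de v(t), encontramos a(t) = 10. La derivada de la aceleración da la sacudida: j(t) = 0. De la ecuación de la sacudida j(t) = 0, sustituimos t = 1 para obtener j = 0.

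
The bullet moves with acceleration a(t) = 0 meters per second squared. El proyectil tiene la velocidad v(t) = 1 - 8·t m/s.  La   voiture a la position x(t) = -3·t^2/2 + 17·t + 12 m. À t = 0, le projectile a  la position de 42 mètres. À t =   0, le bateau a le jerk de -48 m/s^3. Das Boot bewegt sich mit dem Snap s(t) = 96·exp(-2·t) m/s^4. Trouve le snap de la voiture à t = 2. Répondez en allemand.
Wir müssen unsere Gleichung für die Position x(t) = -3·t^2/2 + 17·t + 12 4-mal ableiten. Die Ableitung von der Position ergibt die Geschwindigkeit: v(t) = 17 - 3·t. Die Ableitung von der Geschwindigkeit ergibt die Beschleunigung: a(t) = -3. Mit d/dt von a(t) finden wir j(t) = 0. Durch Ableiten von dem Ruck erhalten wir den Snap: s(t) = 0. Aus der Gleichung für den Snap s(t) = 0, setzen wir t = 2 ein und erhalten s = 0.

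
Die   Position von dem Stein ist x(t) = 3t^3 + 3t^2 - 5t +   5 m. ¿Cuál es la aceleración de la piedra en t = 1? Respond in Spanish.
Para resolver esto, necesitamos tomar 2 derivadas de nuestra ecuación de la posición x(t) = 3·t^3 + 3·t^2 - 5·t + 5. Tomando d/dt de x(t), encontramos v(t) = 9·t^2 + 6·t - 5. Derivando la velocidad, obtenemos la aceleración: a(t) = 18·t + 6. Tenemos la aceleración a(t) = 18·t + 6. Sustituyendo t = 1: a(1) = 24.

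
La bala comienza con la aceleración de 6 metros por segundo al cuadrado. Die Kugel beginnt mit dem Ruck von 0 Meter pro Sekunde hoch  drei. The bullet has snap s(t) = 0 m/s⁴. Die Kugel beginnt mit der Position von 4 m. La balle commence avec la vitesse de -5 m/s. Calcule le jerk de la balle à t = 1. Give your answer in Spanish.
Debemos encontrar la antiderivada de nuestra ecuación del snap s(t) = 0 1 vez. Integrando el snap y usando la condición inicial j(0) = 0, obtenemos j(t) = 0. Usando j(t) = 0 y sustituyendo t = 1, encontramos j = 0.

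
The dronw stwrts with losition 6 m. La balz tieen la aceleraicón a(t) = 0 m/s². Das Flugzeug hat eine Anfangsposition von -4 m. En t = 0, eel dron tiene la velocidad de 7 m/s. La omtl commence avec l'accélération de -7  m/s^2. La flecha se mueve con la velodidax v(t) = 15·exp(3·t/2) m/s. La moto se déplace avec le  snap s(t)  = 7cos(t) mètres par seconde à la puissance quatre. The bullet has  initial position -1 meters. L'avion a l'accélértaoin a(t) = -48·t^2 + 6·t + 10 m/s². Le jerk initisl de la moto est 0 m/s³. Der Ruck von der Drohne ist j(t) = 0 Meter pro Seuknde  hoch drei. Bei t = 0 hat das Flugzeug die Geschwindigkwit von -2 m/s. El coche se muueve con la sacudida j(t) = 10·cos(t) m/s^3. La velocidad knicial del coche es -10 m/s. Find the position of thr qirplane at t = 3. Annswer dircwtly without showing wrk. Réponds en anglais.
The position at t = 3 is x = -262.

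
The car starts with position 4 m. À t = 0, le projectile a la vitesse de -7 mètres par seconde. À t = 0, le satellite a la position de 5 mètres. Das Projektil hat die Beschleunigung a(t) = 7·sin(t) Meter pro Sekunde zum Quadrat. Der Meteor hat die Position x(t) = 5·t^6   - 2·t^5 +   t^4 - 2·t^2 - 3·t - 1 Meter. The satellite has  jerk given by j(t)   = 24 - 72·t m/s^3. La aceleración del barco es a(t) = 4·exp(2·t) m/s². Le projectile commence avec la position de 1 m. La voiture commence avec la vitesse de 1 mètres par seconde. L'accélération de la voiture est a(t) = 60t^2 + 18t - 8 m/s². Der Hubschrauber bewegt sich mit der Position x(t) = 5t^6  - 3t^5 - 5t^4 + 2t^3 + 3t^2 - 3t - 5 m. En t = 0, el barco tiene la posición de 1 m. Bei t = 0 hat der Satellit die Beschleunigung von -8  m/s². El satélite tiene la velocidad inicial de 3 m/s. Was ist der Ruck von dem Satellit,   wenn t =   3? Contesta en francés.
Nous avons le jerk j(t) = 24 - 72·t. En substituant t = 3: j(3) = -192.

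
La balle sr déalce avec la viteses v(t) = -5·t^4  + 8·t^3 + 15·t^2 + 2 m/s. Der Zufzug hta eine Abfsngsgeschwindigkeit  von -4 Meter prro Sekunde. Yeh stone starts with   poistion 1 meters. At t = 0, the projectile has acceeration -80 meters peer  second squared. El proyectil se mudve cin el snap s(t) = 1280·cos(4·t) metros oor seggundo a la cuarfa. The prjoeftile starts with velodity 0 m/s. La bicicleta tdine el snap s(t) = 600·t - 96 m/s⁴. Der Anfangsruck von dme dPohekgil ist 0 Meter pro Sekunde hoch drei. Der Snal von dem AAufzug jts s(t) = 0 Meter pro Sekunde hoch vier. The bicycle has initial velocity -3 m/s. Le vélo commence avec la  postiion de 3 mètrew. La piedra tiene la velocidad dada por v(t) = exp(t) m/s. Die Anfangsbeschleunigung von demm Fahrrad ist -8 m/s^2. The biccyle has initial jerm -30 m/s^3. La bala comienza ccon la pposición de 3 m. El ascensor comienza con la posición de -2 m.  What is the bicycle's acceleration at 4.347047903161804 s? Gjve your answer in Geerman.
Um dies zu lösen, müssen wir 2 Stammfunktionen unserer Gleichung für den Snap s(t) = 600·t - 96 finden. Mit ∫s(t)dt und Anwendung von j(0) = -30, finden wir j(t) = 300·t^2 - 96·t - 30. Mit ∫j(t)dt und Anwendung von a(0) = -8, finden wir a(t) = 100·t^3 - 48·t^2 - 30·t - 8. Mit a(t) = 100·t^3 - 48·t^2 - 30·t - 8 und Einsetzen von t = 4.347047903161804, finden wir a = 7169.08149484464.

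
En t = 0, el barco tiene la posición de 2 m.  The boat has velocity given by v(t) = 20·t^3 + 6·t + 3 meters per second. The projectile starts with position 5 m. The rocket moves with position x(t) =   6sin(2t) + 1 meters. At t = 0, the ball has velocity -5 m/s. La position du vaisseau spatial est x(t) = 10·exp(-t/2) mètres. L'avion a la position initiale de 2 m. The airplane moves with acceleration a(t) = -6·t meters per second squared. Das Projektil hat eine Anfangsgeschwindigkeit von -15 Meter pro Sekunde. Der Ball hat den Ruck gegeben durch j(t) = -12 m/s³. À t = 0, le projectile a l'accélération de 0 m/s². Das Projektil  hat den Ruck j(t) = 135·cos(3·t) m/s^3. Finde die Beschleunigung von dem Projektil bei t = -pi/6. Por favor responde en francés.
Nous devons trouver la primitive de notre équation du jerk j(t) = 135·cos(3·t) 1 fois. En prenant ∫j(t)dt et en appliquant a(0) = 0, nous trouvons a(t) = 45·sin(3·t). En utilisant a(t) = 45·sin(3·t) et en substituant t = -pi/6, nous trouvons a = -45.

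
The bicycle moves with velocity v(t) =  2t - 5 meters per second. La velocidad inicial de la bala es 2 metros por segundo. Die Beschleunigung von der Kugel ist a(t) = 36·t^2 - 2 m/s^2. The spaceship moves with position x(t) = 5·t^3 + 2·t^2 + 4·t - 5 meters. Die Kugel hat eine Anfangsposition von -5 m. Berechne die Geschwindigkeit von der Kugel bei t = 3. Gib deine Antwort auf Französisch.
Nous devons intégrer notre équation de l'accélération a(t) = 36·t^2 - 2 1 fois. En prenant ∫a(t)dt et en appliquant v(0) = 2, nous trouvons v(t) = 12·t^3 - 2·t + 2. En utilisant v(t) = 12·t^3 - 2·t + 2 et en substituant t = 3, nous trouvons v = 320.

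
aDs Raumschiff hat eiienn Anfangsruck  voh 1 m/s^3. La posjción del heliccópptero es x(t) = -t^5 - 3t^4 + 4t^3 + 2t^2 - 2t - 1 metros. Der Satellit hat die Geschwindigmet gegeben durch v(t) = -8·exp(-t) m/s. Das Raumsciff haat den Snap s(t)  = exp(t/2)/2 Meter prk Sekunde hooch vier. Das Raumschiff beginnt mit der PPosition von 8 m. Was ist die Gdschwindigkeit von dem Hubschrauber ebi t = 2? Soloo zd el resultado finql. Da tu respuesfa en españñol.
En t = 2, v = -122.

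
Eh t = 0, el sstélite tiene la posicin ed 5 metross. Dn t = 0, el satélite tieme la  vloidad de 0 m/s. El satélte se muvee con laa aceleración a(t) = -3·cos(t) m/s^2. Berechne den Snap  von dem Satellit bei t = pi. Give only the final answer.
s(pi) = -3.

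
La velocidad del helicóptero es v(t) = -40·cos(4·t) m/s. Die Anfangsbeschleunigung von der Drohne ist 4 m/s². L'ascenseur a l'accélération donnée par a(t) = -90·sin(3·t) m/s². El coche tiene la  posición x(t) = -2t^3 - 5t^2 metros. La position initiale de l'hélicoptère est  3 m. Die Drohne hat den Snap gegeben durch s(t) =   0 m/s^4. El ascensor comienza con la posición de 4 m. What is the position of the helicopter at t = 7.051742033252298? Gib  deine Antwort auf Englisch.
We need to integrate our velocity equation v(t) = -40·cos(4·t) 1 time. The integral of velocity, with x(0) = 3, gives position: x(t) = 3 - 10·sin(4·t). We have position x(t) = 3 - 10·sin(4·t). Substituting t = 7.051742033252298: x(7.051742033252298) = 2.32685191721296.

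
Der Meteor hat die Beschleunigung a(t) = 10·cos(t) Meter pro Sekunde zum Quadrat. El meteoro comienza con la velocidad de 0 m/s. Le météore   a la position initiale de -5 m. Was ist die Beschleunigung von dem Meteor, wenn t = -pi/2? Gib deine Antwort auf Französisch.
De l'équation de l'accélération a(t) = 10·cos(t), nous substituons t = -pi/2 pour obtenir a = 0.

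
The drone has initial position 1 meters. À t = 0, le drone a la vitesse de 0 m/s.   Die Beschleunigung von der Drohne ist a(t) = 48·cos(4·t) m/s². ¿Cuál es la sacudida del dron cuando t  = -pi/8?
Debemos derivar nuestra ecuación de la aceleración a(t) = 48·cos(4·t) 1 vez. La derivada de la aceleración da la sacudida: j(t) = -192·sin(4·t). Tenemos la sacudida j(t) = -192·sin(4·t). Sustituyendo t = -pi/8: j(-pi/8) = 192.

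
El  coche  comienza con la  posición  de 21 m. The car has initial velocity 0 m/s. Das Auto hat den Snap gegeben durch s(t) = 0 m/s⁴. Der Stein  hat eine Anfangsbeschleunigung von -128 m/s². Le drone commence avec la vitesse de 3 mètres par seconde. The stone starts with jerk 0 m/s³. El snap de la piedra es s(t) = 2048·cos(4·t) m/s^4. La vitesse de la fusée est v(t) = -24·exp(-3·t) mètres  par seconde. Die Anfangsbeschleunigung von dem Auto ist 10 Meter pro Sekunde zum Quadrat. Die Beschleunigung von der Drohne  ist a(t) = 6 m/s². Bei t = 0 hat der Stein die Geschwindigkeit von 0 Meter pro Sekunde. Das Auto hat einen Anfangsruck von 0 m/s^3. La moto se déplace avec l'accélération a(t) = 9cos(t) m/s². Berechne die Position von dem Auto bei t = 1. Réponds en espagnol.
Para resolver esto, necesitamos tomar 4 antiderivadas de nuestra ecuación del snap s(t) = 0. Integrando el snap y usando la condición inicial j(0) = 0, obtenemos j(t) = 0. Tomando ∫j(t)dt y aplicando a(0) = 10, encontramos a(t) = 10. La integral de la aceleración es la velocidad. Usando v(0) = 0, obtenemos v(t) = 10·t. La integral de la velocidad, con x(0) = 21, da la posición: x(t) = 5·t^2 + 21. Usando x(t) = 5·t^2 + 21 y sustituyendo t = 1, encontramos x = 26.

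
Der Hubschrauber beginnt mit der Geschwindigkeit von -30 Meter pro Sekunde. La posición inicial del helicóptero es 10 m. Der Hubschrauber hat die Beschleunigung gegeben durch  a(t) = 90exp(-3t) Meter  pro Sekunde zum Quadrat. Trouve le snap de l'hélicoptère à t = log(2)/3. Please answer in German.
Wir müssen unsere Gleichung für die Beschleunigung a(t) = 90·exp(-3·t) 2-mal ableiten. Die Ableitung von der Beschleunigung ergibt den Ruck: j(t) = -270·exp(-3·t). Die Ableitung von dem Ruck ergibt den Snap: s(t) = 810·exp(-3·t). Aus der Gleichung für den Snap s(t) = 810·exp(-3·t), setzen wir t = log(2)/3 ein und erhalten s = 405.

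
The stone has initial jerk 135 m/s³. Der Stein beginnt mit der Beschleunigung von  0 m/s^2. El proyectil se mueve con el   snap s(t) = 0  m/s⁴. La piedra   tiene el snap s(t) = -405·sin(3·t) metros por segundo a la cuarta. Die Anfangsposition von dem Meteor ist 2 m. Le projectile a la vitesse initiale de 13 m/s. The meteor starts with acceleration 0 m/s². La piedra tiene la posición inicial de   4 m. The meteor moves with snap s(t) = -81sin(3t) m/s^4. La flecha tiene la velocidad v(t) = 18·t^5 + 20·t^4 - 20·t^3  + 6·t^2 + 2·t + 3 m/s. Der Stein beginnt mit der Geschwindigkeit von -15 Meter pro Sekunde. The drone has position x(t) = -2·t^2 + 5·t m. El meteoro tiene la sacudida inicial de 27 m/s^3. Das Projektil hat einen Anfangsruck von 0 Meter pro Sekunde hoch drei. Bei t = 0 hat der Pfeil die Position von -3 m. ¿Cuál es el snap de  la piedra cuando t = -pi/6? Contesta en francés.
Nous avons le snap s(t) = -405·sin(3·t). En substituant t = -pi/6: s(-pi/6) = 405.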